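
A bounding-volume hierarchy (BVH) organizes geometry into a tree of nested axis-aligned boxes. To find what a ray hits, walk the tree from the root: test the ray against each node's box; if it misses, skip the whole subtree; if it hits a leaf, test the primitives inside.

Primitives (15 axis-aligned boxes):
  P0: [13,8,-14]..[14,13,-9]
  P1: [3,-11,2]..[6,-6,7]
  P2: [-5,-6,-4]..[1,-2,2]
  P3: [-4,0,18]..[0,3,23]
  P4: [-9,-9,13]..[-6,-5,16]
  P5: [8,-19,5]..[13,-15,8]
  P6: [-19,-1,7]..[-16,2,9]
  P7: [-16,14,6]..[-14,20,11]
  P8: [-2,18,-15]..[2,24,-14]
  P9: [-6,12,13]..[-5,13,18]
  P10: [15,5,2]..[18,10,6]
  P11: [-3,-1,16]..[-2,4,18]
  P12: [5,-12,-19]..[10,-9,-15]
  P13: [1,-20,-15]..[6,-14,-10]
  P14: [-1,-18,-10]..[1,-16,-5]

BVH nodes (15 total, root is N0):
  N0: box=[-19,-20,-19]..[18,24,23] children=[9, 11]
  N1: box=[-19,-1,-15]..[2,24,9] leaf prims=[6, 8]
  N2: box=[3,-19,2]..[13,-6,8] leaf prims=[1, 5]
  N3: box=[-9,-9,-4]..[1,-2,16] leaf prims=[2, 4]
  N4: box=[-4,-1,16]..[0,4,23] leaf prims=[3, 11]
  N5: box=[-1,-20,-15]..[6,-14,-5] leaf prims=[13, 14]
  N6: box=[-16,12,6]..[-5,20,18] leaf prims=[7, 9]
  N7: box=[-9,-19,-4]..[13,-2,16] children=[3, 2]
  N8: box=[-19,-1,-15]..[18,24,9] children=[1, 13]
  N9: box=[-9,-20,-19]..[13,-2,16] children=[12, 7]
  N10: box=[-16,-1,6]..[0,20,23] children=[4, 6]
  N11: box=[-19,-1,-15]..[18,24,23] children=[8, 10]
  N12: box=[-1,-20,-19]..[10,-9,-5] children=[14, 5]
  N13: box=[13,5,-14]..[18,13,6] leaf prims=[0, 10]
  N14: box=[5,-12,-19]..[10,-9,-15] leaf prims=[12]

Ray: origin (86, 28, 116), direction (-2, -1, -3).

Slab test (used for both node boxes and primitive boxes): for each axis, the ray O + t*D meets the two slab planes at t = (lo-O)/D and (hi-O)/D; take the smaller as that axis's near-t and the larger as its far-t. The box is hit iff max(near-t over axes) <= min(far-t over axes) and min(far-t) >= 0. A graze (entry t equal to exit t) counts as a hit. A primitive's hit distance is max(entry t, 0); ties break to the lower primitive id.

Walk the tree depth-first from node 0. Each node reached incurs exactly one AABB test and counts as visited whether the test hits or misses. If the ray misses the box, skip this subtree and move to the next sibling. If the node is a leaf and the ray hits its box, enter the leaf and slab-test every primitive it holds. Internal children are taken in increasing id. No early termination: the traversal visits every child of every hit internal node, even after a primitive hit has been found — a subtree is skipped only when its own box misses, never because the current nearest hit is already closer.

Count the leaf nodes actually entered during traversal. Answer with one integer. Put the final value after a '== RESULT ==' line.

Trace the traversal:
N0 x:[34,105/2] y:[4,48] z:[31,45] -> hit [34,45], descend [9, 11]
  N9 x:[73/2,95/2] y:[30,48] z:[100/3,45] -> hit [73/2,45], descend [7, 12]
    N7 x:[73/2,95/2] y:[30,47] z:[100/3,40] -> hit [73/2,40], descend [2, 3]
      N2 x:[73/2,83/2] y:[34,47] z:[36,38] -> hit [73/2,38] leaf, test {P1(miss), P5(miss)}
      N3 x:[85/2,95/2] y:[30,37] z:[100/3,40] -> miss, prune
    N12 x:[38,87/2] y:[37,48] z:[121/3,45] -> hit [121/3,87/2], descend [5, 14]
      N5 x:[40,87/2] y:[42,48] z:[121/3,131/3] -> hit [42,87/2] leaf, test {P13@t=42, P14(miss)}
      N14 x:[38,81/2] y:[37,40] z:[131/3,45] -> miss, prune
  N11 x:[34,105/2] y:[4,29] z:[31,131/3] -> miss, prune

order=[0, 9, 7, 2, 3, 12, 5, 14, 11]  |boxes|=9  |leaves|=2  hit=P13

== RESULT ==
2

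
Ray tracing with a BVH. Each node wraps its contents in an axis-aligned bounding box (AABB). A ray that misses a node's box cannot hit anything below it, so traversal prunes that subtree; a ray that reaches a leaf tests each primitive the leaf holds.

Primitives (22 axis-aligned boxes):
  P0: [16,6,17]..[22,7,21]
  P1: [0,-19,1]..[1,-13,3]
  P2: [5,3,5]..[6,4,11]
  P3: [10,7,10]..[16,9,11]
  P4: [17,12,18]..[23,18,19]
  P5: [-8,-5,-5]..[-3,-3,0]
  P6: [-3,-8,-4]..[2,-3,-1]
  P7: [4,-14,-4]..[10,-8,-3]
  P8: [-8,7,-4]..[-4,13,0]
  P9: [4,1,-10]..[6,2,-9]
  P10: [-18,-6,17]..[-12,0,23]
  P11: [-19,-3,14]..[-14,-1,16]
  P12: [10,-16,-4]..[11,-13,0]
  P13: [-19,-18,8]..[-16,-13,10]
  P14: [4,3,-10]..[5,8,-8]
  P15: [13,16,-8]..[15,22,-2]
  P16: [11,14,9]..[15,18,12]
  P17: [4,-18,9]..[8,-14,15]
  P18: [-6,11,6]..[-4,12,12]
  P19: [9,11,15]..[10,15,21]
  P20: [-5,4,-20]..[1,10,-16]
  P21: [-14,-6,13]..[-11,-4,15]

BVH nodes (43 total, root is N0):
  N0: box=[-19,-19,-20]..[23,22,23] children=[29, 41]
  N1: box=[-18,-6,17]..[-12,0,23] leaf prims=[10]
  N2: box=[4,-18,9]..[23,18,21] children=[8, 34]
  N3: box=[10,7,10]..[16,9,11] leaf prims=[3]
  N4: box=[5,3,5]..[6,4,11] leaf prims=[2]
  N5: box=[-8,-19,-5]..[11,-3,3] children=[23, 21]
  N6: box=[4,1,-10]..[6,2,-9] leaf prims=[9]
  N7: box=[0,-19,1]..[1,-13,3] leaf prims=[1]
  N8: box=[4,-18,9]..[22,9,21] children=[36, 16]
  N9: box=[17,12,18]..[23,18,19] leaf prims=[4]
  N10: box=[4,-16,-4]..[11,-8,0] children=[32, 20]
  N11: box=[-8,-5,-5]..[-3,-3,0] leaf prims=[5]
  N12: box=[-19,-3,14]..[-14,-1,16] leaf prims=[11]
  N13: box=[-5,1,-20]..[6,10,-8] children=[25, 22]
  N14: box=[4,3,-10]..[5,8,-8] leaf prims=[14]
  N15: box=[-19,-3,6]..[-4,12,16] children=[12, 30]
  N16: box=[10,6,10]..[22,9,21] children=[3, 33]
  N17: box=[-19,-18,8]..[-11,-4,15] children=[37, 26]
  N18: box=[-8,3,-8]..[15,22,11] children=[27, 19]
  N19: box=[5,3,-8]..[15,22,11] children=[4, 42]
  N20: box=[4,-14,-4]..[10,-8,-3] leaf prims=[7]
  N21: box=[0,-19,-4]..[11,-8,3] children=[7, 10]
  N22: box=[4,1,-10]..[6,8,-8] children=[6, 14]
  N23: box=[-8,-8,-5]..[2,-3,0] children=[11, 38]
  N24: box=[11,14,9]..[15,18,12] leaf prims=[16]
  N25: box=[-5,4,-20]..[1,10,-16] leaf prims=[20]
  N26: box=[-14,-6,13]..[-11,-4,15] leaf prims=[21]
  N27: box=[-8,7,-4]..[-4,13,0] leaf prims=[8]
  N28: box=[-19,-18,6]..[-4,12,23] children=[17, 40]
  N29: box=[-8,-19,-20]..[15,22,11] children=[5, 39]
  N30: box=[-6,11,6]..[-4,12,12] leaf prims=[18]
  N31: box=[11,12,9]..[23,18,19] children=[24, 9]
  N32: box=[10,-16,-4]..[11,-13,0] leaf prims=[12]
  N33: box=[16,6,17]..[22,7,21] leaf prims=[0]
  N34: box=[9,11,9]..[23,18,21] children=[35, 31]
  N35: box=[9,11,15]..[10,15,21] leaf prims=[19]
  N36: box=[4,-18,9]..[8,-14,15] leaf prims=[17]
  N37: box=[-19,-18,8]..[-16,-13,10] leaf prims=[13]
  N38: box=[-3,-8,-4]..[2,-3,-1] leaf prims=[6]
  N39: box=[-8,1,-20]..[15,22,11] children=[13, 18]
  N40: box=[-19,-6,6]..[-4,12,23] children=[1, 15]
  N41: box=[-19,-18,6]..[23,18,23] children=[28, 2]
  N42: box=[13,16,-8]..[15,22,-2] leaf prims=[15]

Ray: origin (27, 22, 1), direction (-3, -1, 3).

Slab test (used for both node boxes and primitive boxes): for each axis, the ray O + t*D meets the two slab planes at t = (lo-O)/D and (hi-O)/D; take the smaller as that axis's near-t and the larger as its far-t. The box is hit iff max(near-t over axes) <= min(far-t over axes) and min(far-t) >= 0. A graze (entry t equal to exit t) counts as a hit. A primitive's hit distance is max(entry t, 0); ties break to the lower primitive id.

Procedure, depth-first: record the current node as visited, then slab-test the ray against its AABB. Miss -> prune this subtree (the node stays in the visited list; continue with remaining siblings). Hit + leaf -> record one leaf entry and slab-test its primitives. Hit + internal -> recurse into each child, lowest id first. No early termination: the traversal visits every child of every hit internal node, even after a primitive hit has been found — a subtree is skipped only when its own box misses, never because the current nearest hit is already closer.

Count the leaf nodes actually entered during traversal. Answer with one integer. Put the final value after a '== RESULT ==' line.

Trace the traversal:
N0 x:[4/3,46/3] y:[0,41] z:[-7,22/3] -> hit [4/3,22/3], descend [29, 41]
  N29 x:[4,35/3] y:[0,41] z:[-7,10/3] -> miss, prune
  N41 x:[4/3,46/3] y:[4,40] z:[5/3,22/3] -> hit [4,22/3], descend [2, 28]
    N2 x:[4/3,23/3] y:[4,40] z:[8/3,20/3] -> hit [4,20/3], descend [8, 34]
      N8 x:[5/3,23/3] y:[13,40] z:[8/3,20/3] -> miss, prune
      N34 x:[4/3,6] y:[4,11] z:[8/3,20/3] -> hit [4,6], descend [31, 35]
        N31 x:[4/3,16/3] y:[4,10] z:[8/3,6] -> hit [4,16/3], descend [9, 24]
          N9 x:[4/3,10/3] y:[4,10] z:[17/3,6] -> miss, prune
          N24 x:[4,16/3] y:[4,8] z:[8/3,11/3] -> miss, prune
        N35 x:[17/3,6] y:[7,11] z:[14/3,20/3] -> miss, prune
    N28 x:[31/3,46/3] y:[10,40] z:[5/3,22/3] -> miss, prune

Summary -> nodes [0, 29, 41, 2, 8, 34, 31, 9, 24, 35, 28]; box-tests=11; leaf-entries=0; first=miss

== RESULT ==
0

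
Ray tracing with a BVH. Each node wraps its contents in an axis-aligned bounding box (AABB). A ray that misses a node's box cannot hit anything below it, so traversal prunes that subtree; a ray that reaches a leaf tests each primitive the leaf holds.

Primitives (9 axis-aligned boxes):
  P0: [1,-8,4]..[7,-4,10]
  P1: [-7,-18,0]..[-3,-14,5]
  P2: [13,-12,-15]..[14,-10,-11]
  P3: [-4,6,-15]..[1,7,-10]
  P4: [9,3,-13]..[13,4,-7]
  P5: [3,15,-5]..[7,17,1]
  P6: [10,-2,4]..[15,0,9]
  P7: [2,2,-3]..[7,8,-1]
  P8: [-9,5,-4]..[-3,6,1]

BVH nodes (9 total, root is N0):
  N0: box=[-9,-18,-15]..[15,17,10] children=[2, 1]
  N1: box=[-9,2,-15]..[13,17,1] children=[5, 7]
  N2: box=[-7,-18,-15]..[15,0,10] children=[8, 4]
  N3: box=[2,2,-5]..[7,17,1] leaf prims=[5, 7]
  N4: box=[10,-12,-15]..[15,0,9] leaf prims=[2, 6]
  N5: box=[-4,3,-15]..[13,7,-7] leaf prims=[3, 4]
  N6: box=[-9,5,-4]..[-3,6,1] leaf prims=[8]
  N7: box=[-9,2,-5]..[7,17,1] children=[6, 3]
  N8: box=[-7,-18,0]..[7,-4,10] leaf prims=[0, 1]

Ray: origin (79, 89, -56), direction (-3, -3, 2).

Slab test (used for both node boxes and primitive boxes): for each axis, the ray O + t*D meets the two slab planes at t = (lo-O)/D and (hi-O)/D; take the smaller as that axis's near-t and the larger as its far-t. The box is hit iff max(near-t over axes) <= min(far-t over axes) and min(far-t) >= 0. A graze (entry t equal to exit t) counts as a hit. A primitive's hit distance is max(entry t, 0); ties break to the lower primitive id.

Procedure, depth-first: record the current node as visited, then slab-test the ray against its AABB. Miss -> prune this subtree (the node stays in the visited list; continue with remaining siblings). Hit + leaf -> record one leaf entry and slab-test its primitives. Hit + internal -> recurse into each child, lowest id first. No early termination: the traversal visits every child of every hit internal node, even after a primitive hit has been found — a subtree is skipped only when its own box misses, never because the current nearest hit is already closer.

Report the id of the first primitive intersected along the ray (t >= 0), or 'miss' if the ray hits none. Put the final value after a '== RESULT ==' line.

Traverse from the root:
N0 x:[64/3,88/3] y:[24,107/3] z:[41/2,33] -> hit [24,88/3], descend [1, 2]
  N1 x:[22,88/3] y:[24,29] z:[41/2,57/2] -> hit [24,57/2], descend [5, 7]
    N5 x:[22,83/3] y:[82/3,86/3] z:[41/2,49/2] -> miss, prune
    N7 x:[24,88/3] y:[24,29] z:[51/2,57/2] -> hit [51/2,57/2], descend [3, 6]
      N3 x:[24,77/3] y:[24,29] z:[51/2,57/2] -> hit [51/2,77/3] leaf, test {P5(miss), P7(miss)}
      N6 x:[82/3,88/3] y:[83/3,28] z:[26,57/2] -> hit [83/3,28] leaf, test {P8@t=83/3}
  N2 x:[64/3,86/3] y:[89/3,107/3] z:[41/2,33] -> miss, prune

7 AABB tests over nodes [0, 1, 5, 7, 3, 6, 2]; 2 leaves entered; closest P8.

== RESULT ==
8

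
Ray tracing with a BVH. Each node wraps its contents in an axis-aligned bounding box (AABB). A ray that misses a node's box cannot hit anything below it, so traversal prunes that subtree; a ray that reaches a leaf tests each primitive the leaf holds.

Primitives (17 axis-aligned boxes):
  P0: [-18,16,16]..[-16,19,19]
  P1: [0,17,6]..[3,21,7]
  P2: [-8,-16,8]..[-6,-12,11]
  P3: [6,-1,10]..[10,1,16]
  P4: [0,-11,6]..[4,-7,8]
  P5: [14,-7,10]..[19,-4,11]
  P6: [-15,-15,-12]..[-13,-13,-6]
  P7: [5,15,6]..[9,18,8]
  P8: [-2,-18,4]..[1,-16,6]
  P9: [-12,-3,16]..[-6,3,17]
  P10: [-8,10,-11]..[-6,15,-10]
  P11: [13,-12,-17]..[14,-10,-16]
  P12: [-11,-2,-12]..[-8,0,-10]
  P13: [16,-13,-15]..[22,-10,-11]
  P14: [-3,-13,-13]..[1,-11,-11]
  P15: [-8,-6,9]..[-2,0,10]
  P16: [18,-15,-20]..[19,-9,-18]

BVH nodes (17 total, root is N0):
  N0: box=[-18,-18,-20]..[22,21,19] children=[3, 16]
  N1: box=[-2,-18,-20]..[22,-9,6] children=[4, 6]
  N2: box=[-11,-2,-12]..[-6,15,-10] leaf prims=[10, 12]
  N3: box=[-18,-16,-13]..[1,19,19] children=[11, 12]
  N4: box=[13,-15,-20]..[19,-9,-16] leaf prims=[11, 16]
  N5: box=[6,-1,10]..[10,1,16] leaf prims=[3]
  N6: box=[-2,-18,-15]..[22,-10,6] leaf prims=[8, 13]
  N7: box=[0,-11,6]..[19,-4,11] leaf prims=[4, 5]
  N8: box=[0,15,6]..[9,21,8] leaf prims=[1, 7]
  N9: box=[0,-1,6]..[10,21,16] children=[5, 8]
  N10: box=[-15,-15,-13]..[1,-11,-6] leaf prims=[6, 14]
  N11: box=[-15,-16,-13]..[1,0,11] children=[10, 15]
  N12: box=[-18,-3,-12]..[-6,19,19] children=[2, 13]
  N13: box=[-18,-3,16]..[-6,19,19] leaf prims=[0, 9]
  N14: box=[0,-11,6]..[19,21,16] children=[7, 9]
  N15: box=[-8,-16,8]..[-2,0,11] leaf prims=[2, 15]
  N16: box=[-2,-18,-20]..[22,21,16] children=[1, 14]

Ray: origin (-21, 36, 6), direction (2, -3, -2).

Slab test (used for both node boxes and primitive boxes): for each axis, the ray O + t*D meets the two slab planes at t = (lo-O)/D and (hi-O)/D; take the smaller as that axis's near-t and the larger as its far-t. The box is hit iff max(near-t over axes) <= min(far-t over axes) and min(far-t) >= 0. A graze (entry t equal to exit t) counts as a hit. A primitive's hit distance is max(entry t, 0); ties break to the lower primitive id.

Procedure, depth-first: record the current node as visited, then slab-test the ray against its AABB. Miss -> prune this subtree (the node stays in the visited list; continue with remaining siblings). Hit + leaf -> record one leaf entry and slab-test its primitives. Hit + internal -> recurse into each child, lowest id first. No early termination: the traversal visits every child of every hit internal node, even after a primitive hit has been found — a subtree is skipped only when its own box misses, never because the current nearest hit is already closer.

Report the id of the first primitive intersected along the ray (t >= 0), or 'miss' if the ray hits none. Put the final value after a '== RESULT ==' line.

Traverse from the root:
N0 x:[3/2,43/2] y:[5,18] z:[-13/2,13] -> hit [5,13], descend [3, 16]
  N3 x:[3/2,11] y:[17/3,52/3] z:[-13/2,19/2] -> hit [17/3,19/2], descend [11, 12]
    N11 x:[3,11] y:[12,52/3] z:[-5/2,19/2] -> miss, prune
    N12 x:[3/2,15/2] y:[17/3,13] z:[-13/2,9] -> hit [17/3,15/2], descend [2, 13]
      N2 x:[5,15/2] y:[7,38/3] z:[8,9] -> miss, prune
      N13 x:[3/2,15/2] y:[17/3,13] z:[-13/2,-5] -> miss, prune
  N16 x:[19/2,43/2] y:[5,18] z:[-5,13] -> hit [19/2,13], descend [1, 14]
    N1 x:[19/2,43/2] y:[15,18] z:[0,13] -> miss, prune
    N14 x:[21/2,20] y:[5,47/3] z:[-5,0] -> miss, prune

Summary -> nodes [0, 3, 11, 12, 2, 13, 16, 1, 14]; box-tests=9; leaf-entries=0; first=miss

== RESULT ==
miss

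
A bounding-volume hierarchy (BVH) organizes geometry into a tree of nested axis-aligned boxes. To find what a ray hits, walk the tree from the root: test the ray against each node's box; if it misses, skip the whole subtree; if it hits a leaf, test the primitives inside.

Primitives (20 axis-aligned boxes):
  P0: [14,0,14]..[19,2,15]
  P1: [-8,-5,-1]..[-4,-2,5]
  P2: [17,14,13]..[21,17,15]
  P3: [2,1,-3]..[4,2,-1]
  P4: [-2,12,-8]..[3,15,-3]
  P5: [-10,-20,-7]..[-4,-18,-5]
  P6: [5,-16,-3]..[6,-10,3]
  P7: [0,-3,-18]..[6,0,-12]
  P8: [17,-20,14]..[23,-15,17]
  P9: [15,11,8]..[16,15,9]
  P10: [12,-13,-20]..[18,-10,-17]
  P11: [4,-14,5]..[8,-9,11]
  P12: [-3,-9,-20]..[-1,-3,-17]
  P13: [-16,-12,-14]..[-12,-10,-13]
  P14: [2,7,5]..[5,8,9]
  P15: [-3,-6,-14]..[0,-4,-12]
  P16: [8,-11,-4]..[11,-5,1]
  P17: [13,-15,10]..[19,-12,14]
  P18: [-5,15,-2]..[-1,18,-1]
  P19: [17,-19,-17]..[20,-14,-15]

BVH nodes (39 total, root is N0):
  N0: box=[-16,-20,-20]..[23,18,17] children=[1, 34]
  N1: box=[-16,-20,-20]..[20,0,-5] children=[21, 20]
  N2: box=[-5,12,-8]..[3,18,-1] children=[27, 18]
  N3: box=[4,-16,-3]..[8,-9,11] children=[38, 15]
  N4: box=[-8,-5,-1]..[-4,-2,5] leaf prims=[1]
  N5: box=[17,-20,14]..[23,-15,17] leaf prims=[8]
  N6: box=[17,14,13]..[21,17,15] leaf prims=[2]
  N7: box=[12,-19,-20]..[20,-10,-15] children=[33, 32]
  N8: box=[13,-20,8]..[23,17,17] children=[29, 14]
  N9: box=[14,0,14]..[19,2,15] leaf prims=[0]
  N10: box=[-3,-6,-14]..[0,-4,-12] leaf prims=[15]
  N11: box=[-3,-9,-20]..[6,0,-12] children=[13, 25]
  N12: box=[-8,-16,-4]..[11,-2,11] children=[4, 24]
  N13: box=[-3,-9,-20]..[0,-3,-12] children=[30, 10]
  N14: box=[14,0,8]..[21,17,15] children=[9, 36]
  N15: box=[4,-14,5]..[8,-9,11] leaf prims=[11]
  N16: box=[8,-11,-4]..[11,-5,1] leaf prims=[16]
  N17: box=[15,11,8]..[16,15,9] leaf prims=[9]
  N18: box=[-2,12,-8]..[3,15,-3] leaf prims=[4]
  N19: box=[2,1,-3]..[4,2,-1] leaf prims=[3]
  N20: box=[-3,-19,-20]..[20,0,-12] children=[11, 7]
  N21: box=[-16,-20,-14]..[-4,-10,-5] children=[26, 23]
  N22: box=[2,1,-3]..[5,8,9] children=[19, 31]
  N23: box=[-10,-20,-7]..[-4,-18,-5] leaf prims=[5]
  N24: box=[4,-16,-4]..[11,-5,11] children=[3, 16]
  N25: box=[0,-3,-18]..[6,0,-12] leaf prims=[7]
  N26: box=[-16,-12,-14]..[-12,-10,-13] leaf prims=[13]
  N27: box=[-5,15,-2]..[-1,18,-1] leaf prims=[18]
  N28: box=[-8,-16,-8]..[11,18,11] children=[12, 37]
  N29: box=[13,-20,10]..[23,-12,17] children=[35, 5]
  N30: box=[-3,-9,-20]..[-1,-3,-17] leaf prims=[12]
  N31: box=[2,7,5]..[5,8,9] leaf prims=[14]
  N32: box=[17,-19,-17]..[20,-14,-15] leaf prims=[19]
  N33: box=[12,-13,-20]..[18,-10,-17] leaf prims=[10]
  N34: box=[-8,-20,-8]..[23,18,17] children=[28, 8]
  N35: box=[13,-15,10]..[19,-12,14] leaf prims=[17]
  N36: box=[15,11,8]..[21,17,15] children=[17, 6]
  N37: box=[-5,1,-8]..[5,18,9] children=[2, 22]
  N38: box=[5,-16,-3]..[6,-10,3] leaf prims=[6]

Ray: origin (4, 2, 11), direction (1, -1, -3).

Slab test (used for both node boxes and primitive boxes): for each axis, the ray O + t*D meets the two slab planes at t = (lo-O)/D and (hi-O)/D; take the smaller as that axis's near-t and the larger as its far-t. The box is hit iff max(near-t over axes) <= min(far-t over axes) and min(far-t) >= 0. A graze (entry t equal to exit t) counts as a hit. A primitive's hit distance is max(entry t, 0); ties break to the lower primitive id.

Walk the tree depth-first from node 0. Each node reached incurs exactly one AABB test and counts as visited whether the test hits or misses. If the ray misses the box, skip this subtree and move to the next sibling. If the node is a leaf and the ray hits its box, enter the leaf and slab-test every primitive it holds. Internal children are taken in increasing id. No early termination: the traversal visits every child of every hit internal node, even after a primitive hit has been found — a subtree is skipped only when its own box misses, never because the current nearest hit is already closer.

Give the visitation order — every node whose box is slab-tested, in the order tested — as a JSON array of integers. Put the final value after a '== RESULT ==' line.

Trace the traversal:
N0 x:[-20,19] y:[-16,22] z:[-2,31/3] -> hit [-2,31/3], descend [1, 34]
  N1 x:[-20,16] y:[2,22] z:[16/3,31/3] -> hit [16/3,31/3], descend [20, 21]
    N20 x:[-7,16] y:[2,21] z:[23/3,31/3] -> hit [23/3,31/3], descend [7, 11]
      N7 x:[8,16] y:[12,21] z:[26/3,31/3] -> miss, prune
      N11 x:[-7,2] y:[2,11] z:[23/3,31/3] -> miss, prune
    N21 x:[-20,-8] y:[12,22] z:[16/3,25/3] -> miss, prune
  N34 x:[-12,19] y:[-16,22] z:[-2,19/3] -> hit [-2,19/3], descend [8, 28]
    N8 x:[9,19] y:[-15,22] z:[-2,1] -> miss, prune
    N28 x:[-12,7] y:[-16,18] z:[0,19/3] -> hit [0,19/3], descend [12, 37]
      N12 x:[-12,7] y:[4,18] z:[0,5] -> hit [4,5], descend [4, 24]
        N4 x:[-12,-8] y:[4,7] z:[2,4] -> miss, prune
        N24 x:[0,7] y:[7,18] z:[0,5] -> miss, prune
      N37 x:[-9,1] y:[-16,1] z:[2/3,19/3] -> hit [2/3,1], descend [2, 22]
        N2 x:[-9,-1] y:[-16,-10] z:[4,19/3] -> miss, prune
        N22 x:[-2,1] y:[-6,1] z:[2/3,14/3] -> hit [2/3,1], descend [19, 31]
          N19 x:[-2,0] y:[0,1] z:[4,14/3] -> miss, prune
          N31 x:[-2,1] y:[-6,-5] z:[2/3,2] -> miss, prune

Visited [0, 1, 20, 7, 11, 21, 34, 8, 28, 12, 4, 24, 37, 2, 22, 19, 31]. Tests: 17 box, 0 leaf. Nearest: miss.

== RESULT ==
[0, 1, 20, 7, 11, 21, 34, 8, 28, 12, 4, 24, 37, 2, 22, 19, 31]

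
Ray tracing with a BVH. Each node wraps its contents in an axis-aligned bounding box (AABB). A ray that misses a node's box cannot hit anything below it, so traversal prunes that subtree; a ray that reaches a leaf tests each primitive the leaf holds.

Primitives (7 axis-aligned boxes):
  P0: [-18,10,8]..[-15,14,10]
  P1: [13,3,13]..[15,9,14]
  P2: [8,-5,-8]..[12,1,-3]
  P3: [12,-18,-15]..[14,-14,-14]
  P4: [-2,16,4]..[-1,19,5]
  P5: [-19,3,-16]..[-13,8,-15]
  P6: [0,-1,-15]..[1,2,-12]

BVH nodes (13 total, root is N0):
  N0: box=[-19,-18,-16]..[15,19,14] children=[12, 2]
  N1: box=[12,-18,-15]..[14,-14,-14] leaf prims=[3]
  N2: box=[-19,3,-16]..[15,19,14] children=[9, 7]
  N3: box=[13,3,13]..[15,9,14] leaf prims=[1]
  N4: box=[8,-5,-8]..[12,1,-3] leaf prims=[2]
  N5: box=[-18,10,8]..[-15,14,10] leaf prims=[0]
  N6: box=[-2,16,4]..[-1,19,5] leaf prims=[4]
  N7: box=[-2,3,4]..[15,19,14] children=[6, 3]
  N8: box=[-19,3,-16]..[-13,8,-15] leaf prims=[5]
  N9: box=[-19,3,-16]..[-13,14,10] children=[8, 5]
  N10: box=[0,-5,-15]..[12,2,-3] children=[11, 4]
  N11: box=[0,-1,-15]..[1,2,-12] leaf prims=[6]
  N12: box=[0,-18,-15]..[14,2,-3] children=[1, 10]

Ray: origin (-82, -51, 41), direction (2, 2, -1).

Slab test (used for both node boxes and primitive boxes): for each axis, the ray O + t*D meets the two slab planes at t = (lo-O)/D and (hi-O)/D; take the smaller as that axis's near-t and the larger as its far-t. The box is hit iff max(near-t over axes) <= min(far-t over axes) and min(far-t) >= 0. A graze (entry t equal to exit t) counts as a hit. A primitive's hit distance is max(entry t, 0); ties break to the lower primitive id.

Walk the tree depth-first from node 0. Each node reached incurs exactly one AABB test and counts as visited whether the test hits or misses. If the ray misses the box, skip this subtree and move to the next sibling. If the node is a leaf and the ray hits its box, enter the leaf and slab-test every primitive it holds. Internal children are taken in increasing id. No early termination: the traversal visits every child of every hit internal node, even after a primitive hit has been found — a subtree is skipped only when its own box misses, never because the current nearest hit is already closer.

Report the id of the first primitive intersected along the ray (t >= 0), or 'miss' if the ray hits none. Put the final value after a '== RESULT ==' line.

Traverse from the root:
N0 x:[63/2,97/2] y:[33/2,35] z:[27,57] -> hit [63/2,35], descend [2, 12]
  N2 x:[63/2,97/2] y:[27,35] z:[27,57] -> hit [63/2,35], descend [7, 9]
    N7 x:[40,97/2] y:[27,35] z:[27,37] -> miss, prune
    N9 x:[63/2,69/2] y:[27,65/2] z:[31,57] -> hit [63/2,65/2], descend [5, 8]
      N5 x:[32,67/2] y:[61/2,65/2] z:[31,33] -> hit [32,65/2] leaf, test {P0@t=32}
      N8 x:[63/2,69/2] y:[27,59/2] z:[56,57] -> miss, prune
  N12 x:[41,48] y:[33/2,53/2] z:[44,56] -> miss, prune

order=[0, 2, 7, 9, 5, 8, 12]  |boxes|=7  |leaves|=1  hit=P0

== RESULT ==
0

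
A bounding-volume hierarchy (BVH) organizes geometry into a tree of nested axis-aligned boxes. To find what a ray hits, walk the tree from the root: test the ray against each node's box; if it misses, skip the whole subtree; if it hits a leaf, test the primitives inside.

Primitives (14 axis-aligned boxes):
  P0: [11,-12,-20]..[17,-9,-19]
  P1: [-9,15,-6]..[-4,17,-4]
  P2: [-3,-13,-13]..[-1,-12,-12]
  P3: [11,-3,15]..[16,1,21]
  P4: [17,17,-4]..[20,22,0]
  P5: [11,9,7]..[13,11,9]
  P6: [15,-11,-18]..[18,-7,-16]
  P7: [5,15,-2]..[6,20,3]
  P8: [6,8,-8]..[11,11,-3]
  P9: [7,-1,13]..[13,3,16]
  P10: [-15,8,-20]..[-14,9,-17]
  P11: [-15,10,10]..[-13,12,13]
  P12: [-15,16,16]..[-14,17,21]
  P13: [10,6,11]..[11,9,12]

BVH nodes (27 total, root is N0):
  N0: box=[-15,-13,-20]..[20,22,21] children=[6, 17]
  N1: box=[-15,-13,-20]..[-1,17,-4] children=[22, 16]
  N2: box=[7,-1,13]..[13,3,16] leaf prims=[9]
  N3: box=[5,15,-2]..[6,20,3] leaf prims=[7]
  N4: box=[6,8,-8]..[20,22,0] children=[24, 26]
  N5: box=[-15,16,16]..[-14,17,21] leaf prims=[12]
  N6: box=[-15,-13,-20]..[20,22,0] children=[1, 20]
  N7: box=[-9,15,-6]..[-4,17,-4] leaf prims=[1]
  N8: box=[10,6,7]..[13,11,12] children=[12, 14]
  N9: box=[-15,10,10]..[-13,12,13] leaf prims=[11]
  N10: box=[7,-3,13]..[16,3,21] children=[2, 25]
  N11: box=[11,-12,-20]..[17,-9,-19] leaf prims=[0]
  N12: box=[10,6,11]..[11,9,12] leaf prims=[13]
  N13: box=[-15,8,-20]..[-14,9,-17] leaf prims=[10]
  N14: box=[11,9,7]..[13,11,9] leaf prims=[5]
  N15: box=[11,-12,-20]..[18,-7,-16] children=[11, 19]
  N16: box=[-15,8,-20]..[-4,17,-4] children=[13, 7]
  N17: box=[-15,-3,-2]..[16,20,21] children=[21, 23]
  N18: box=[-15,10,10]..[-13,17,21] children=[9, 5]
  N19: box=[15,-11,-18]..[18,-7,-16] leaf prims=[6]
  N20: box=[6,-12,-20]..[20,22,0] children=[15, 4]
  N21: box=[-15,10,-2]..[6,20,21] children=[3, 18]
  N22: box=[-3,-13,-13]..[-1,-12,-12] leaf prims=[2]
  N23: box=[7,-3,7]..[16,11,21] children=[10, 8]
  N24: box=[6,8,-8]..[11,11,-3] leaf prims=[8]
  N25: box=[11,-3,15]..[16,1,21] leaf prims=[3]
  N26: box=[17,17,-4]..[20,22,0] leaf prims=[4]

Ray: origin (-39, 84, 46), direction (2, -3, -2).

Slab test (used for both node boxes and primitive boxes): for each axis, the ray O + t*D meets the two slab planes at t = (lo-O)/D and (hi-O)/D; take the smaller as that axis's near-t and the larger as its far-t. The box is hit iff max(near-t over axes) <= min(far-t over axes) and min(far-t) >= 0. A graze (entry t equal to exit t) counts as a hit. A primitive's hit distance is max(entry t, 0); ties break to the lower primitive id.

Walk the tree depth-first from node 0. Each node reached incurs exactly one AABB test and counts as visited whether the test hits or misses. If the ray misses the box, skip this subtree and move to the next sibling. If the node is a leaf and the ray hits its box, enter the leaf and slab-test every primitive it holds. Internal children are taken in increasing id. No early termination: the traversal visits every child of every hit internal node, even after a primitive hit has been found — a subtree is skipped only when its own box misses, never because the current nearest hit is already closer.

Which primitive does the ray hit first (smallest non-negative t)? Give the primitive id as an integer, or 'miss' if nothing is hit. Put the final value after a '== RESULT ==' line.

Traverse from the root:
N0 x:[12,59/2] y:[62/3,97/3] z:[25/2,33] -> hit [62/3,59/2], descend [6, 17]
  N6 x:[12,59/2] y:[62/3,97/3] z:[23,33] -> hit [23,59/2], descend [1, 20]
    N1 x:[12,19] y:[67/3,97/3] z:[25,33] -> miss, prune
    N20 x:[45/2,59/2] y:[62/3,32] z:[23,33] -> hit [23,59/2], descend [4, 15]
      N4 x:[45/2,59/2] y:[62/3,76/3] z:[23,27] -> hit [23,76/3], descend [24, 26]
        N24 x:[45/2,25] y:[73/3,76/3] z:[49/2,27] -> hit [49/2,25] leaf, test {P8@t=49/2}
        N26 x:[28,59/2] y:[62/3,67/3] z:[23,25] -> miss, prune
      N15 x:[25,57/2] y:[91/3,32] z:[31,33] -> miss, prune
  N17 x:[12,55/2] y:[64/3,29] z:[25/2,24] -> hit [64/3,24], descend [21, 23]
    N21 x:[12,45/2] y:[64/3,74/3] z:[25/2,24] -> hit [64/3,45/2], descend [3, 18]
      N3 x:[22,45/2] y:[64/3,23] z:[43/2,24] -> hit [22,45/2] leaf, test {P7@t=22}
      N18 x:[12,13] y:[67/3,74/3] z:[25/2,18] -> miss, prune
    N23 x:[23,55/2] y:[73/3,29] z:[25/2,39/2] -> miss, prune

13 AABB tests over nodes [0, 6, 1, 20, 4, 24, 26, 15, 17, 21, 3, 18, 23]; 2 leaves entered; closest P7.

== RESULT ==
7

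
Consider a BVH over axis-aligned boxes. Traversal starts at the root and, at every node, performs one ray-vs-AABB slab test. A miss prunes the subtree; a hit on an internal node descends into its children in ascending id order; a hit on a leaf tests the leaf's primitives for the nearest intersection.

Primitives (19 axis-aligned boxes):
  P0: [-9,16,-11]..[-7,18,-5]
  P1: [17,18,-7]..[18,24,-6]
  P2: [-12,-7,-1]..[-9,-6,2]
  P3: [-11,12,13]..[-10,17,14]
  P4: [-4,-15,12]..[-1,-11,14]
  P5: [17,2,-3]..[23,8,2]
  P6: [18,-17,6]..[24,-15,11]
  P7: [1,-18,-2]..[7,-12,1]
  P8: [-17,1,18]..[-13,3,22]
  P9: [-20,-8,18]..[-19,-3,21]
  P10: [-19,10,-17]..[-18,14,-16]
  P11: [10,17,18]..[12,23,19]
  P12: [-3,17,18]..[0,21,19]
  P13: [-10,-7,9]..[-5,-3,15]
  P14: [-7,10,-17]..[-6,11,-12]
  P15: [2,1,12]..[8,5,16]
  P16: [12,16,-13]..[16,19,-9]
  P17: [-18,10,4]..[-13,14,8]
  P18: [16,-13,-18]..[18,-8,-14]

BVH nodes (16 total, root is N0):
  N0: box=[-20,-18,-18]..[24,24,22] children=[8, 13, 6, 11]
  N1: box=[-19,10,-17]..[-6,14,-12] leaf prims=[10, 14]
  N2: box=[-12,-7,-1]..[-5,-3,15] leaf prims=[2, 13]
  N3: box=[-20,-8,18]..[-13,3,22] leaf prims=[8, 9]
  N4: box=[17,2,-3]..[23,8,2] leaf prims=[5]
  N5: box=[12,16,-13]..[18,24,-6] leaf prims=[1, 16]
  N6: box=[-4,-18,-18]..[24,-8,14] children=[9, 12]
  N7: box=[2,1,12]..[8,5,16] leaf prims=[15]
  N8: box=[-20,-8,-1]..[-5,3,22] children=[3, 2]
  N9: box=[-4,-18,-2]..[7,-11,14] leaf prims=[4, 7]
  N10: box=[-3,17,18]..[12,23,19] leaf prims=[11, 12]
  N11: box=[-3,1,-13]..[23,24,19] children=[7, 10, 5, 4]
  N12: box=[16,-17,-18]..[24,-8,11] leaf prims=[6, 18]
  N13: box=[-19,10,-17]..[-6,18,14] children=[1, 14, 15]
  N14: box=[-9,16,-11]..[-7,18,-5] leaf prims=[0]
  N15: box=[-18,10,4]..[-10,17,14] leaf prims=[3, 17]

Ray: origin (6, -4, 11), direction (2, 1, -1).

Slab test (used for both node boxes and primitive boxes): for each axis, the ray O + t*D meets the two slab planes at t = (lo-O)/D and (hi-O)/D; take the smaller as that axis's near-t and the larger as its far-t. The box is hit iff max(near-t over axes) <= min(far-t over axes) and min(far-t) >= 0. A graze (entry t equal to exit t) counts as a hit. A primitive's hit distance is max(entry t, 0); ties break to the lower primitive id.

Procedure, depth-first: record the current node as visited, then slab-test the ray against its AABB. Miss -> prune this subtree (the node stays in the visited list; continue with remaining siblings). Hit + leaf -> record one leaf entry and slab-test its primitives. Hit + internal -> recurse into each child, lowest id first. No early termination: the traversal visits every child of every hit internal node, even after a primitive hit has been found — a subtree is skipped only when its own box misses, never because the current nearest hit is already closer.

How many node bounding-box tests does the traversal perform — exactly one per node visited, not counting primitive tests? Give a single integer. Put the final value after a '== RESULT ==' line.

Traverse from the root:
N0 x:[-13,9] y:[-14,28] z:[-11,29] -> hit [-11,9], descend [6, 8, 11, 13]
  N6 x:[-5,9] y:[-14,-4] z:[-3,29] -> miss, prune
  N8 x:[-13,-11/2] y:[-4,7] z:[-11,12] -> miss, prune
  N11 x:[-9/2,17/2] y:[5,28] z:[-8,24] -> hit [5,17/2], descend [4, 5, 7, 10]
    N4 x:[11/2,17/2] y:[6,12] z:[9,14] -> miss, prune
    N5 x:[3,6] y:[20,28] z:[17,24] -> miss, prune
    N7 x:[-2,1] y:[5,9] z:[-5,-1] -> miss, prune
    N10 x:[-9/2,3] y:[21,27] z:[-8,-7] -> miss, prune
  N13 x:[-25/2,-6] y:[14,22] z:[-3,28] -> miss, prune

Summary -> nodes [0, 6, 8, 11, 4, 5, 7, 10, 13]; box-tests=9; leaf-entries=0; first=miss

== RESULT ==
9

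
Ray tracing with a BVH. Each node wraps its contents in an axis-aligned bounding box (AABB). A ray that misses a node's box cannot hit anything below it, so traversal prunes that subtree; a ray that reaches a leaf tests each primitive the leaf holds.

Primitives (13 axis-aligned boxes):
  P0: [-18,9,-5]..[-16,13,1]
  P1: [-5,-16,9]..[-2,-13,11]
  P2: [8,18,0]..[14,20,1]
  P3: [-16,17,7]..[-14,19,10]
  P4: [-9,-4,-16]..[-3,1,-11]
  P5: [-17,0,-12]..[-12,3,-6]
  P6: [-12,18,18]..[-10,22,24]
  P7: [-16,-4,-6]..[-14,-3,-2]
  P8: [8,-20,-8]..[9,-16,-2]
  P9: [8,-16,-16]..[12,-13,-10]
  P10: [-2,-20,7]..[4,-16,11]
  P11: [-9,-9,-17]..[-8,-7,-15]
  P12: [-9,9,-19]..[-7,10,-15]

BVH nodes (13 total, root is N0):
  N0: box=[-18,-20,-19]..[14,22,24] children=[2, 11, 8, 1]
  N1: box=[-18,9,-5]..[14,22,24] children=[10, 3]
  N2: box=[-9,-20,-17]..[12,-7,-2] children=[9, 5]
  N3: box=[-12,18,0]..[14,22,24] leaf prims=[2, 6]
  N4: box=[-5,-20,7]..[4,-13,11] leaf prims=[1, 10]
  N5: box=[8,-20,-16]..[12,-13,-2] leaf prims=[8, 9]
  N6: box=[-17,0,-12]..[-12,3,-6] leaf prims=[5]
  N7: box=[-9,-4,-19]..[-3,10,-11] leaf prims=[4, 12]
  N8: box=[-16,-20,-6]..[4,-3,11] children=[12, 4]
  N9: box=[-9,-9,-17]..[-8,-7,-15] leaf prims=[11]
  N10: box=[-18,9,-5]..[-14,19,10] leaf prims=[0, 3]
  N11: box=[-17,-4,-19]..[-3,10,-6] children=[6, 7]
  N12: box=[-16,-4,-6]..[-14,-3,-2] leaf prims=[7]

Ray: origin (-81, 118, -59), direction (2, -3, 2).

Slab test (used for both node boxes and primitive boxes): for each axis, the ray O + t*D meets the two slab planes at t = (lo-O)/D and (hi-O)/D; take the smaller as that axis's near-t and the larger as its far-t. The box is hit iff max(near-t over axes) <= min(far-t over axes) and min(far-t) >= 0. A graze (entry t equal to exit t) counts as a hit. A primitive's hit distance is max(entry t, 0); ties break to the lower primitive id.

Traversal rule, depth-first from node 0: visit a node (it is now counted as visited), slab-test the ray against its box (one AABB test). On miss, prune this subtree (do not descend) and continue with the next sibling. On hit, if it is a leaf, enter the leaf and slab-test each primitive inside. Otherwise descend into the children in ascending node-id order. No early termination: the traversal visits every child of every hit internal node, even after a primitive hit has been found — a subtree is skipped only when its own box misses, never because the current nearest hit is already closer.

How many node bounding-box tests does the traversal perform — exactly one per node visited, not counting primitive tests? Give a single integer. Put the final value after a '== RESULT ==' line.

Walk:
N0 x:[63/2,95/2] y:[32,46] z:[20,83/2] -> hit [32,83/2], descend [1, 2, 8, 11]
  N1 x:[63/2,95/2] y:[32,109/3] z:[27,83/2] -> hit [32,109/3], descend [3, 10]
    N3 x:[69/2,95/2] y:[32,100/3] z:[59/2,83/2] -> miss, prune
    N10 x:[63/2,67/2] y:[33,109/3] z:[27,69/2] -> hit [33,67/2] leaf, test {P0(miss), P3@t=33}
  N2 x:[36,93/2] y:[125/3,46] z:[21,57/2] -> miss, prune
  N8 x:[65/2,85/2] y:[121/3,46] z:[53/2,35] -> miss, prune
  N11 x:[32,39] y:[36,122/3] z:[20,53/2] -> miss, prune

Summary -> nodes [0, 1, 3, 10, 2, 8, 11]; box-tests=7; leaf-entries=1; first=P3

== RESULT ==
7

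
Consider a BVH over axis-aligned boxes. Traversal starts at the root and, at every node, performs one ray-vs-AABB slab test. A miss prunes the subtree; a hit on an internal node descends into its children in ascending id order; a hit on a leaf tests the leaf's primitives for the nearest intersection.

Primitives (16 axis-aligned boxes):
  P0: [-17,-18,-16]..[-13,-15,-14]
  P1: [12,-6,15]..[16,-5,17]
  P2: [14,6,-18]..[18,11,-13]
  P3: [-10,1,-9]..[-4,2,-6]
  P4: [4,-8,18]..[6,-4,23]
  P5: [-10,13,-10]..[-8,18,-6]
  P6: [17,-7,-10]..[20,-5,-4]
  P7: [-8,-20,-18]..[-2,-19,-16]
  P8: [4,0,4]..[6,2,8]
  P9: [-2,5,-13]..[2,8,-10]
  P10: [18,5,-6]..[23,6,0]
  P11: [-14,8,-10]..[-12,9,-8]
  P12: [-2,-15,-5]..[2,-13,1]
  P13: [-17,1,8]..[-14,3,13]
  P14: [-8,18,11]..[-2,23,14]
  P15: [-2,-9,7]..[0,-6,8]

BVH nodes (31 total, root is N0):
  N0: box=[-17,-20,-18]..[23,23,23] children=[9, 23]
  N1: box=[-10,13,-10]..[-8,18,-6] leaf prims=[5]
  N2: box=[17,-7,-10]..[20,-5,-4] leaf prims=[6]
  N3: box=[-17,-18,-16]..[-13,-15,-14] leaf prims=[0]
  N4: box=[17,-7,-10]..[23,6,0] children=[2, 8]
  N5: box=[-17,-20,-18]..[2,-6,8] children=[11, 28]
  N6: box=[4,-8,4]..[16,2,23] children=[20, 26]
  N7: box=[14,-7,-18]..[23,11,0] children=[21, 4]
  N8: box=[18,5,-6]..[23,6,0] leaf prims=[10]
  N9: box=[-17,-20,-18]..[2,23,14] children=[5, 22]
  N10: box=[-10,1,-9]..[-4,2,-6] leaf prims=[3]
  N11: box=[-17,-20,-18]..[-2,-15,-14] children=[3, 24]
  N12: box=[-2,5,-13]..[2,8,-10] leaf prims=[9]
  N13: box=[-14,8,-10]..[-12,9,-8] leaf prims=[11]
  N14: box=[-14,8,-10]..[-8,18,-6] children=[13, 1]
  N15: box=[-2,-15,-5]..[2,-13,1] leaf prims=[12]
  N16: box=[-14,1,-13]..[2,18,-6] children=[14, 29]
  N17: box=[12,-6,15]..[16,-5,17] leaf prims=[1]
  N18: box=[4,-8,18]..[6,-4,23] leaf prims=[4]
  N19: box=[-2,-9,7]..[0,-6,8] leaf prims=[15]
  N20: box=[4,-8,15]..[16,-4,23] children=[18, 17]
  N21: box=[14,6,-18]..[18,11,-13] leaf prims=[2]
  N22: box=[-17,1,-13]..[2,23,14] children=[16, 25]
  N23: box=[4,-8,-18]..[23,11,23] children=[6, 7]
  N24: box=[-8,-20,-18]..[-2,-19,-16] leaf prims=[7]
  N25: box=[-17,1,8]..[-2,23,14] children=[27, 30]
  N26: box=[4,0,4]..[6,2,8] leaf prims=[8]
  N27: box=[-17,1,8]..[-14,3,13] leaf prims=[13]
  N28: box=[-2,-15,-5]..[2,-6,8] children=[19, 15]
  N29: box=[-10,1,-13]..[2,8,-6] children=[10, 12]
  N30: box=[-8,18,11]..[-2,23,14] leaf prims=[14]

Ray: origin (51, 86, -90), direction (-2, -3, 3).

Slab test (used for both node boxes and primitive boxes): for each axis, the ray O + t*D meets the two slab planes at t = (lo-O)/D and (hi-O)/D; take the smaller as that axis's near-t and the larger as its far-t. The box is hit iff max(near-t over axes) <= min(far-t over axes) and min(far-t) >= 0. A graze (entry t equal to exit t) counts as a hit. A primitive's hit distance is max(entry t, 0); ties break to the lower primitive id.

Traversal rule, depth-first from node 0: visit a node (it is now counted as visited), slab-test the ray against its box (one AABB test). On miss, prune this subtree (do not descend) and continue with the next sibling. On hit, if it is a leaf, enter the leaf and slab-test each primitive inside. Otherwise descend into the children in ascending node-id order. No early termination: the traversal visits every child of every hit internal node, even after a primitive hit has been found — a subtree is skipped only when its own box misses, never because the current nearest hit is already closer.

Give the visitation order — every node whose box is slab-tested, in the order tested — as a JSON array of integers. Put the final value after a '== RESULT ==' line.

Trace the traversal:
N0 x:[14,34] y:[21,106/3] z:[24,113/3] -> hit [24,34], descend [9, 23]
  N9 x:[49/2,34] y:[21,106/3] z:[24,104/3] -> hit [49/2,34], descend [5, 22]
    N5 x:[49/2,34] y:[92/3,106/3] z:[24,98/3] -> hit [92/3,98/3], descend [11, 28]
      N11 x:[53/2,34] y:[101/3,106/3] z:[24,76/3] -> miss, prune
      N28 x:[49/2,53/2] y:[92/3,101/3] z:[85/3,98/3] -> miss, prune
    N22 x:[49/2,34] y:[21,85/3] z:[77/3,104/3] -> hit [77/3,85/3], descend [16, 25]
      N16 x:[49/2,65/2] y:[68/3,85/3] z:[77/3,28] -> hit [77/3,28], descend [14, 29]
        N14 x:[59/2,65/2] y:[68/3,26] z:[80/3,28] -> miss, prune
        N29 x:[49/2,61/2] y:[26,85/3] z:[77/3,28] -> hit [26,28], descend [10, 12]
          N10 x:[55/2,61/2] y:[28,85/3] z:[27,28] -> hit [28,28] leaf, test {P3@t=28}
          N12 x:[49/2,53/2] y:[26,27] z:[77/3,80/3] -> hit [26,53/2] leaf, test {P9@t=26}
      N25 x:[53/2,34] y:[21,85/3] z:[98/3,104/3] -> miss, prune
  N23 x:[14,47/2] y:[25,94/3] z:[24,113/3] -> miss, prune

Summary -> nodes [0, 9, 5, 11, 28, 22, 16, 14, 29, 10, 12, 25, 23]; box-tests=13; leaf-entries=2; first=P9

== RESULT ==
[0, 9, 5, 11, 28, 22, 16, 14, 29, 10, 12, 25, 23]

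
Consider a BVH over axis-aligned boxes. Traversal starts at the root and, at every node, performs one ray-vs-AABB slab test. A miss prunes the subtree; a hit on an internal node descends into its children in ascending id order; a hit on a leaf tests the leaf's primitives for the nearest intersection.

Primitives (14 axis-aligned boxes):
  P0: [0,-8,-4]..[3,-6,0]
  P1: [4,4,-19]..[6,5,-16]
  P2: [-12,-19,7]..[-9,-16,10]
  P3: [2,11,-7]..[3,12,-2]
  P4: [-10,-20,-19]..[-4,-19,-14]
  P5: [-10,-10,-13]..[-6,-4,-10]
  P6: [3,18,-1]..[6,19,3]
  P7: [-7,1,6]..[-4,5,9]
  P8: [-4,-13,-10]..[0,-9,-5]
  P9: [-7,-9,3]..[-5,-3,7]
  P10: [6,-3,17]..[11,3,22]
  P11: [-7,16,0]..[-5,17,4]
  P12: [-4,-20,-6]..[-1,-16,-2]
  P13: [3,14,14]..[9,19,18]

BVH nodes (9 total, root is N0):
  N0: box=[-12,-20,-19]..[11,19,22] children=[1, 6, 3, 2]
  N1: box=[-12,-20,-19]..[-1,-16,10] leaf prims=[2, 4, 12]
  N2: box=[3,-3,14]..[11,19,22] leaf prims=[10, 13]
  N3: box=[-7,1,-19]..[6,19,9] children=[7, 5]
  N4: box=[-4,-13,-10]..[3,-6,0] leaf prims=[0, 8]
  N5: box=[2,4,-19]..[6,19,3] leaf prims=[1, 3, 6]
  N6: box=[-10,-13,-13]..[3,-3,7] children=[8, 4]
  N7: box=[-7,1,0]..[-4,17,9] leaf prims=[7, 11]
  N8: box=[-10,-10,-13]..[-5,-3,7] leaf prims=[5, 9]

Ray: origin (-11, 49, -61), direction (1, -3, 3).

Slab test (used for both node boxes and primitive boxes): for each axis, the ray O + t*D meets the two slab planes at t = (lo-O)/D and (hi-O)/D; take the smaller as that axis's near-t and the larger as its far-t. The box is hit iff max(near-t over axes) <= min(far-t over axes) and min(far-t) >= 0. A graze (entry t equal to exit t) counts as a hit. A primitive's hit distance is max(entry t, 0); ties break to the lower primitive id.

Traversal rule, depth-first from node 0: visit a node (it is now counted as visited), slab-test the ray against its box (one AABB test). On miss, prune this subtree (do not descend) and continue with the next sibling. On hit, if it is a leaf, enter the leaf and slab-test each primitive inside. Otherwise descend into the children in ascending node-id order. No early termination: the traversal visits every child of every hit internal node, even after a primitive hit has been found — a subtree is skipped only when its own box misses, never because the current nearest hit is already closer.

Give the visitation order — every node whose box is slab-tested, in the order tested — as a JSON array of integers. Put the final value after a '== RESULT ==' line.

Trace the traversal:
N0 x:[-1,22] y:[10,23] z:[14,83/3] -> hit [14,22], descend [1, 2, 3, 6]
  N1 x:[-1,10] y:[65/3,23] z:[14,71/3] -> miss, prune
  N2 x:[14,22] y:[10,52/3] z:[25,83/3] -> miss, prune
  N3 x:[4,17] y:[10,16] z:[14,70/3] -> hit [14,16], descend [5, 7]
    N5 x:[13,17] y:[10,15] z:[14,64/3] -> hit [14,15] leaf, test {P1@t=15, P3(miss), P6(miss)}
    N7 x:[4,7] y:[32/3,16] z:[61/3,70/3] -> miss, prune
  N6 x:[1,14] y:[52/3,62/3] z:[16,68/3] -> miss, prune

7 AABB tests over nodes [0, 1, 2, 3, 5, 7, 6]; 1 leaf entered; closest P1.

== RESULT ==
[0, 1, 2, 3, 5, 7, 6]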